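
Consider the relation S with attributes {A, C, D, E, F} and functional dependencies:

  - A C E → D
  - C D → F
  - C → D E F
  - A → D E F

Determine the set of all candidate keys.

Attributes A, C never appear on any right-hand side, so every candidate key must contain {A, C}.
{A, C}⁺ = {A, C, D, E, F}, which is all of the schema, so {A, C} is the only candidate key.

{A, C}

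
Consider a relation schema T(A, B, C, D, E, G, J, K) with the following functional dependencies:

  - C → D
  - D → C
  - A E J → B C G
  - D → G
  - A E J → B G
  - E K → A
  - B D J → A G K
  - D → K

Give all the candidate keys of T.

{A, E, J}⁺: AEJ→BCG adds B, C, G; C→D adds D; BDJ→AGK adds K → {A, B, C, D, E, G, J, K}.
{C, E, J}⁺: C→D adds D; D→G adds G; D→K adds K; EK→A adds A; AEJ→BCG adds B → {A, B, C, D, E, G, J, K}.
{D, E, J}⁺: D→C adds C; D→G adds G; D→K adds K; EK→A adds A; AEJ→BCG adds B → {A, B, C, D, E, G, J, K}.
{E, J, K}⁺: EK→A adds A; AEJ→BCG adds B, C, G; C→D adds D → {A, B, C, D, E, G, J, K}.
Any other superkey contains one of these as a subset, so there are no further candidate keys.

{A, E, J}, {C, E, J}, {D, E, J}, {E, J, K}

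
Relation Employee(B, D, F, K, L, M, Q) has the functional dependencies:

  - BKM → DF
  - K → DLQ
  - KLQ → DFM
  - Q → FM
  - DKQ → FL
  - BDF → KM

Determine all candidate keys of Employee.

{B, K}, {B, D, F}, {B, D, Q}

Attribute B never appears on the right-hand side of any dependency, so B must belong to every candidate key.
{B}⁺ = {B}, which is not all of the schema, so we must add further attributes.
{B, K}⁺: K→DLQ adds D, L, Q; KLQ→DFM adds F, M → {B, D, F, K, L, M, Q}. Minimal: {K}⁺ = {D, F, K, L, M, Q}; {B}⁺ = {B} — none reach the full schema.
{B, D, F}⁺: BDF→KM adds K, M; K→DLQ adds L, Q → {B, D, F, K, L, M, Q}. Minimal: {D, F}⁺ = {D, F}; {B, F}⁺ = {B, F}; {B, D}⁺ = {B, D} — none reach the full schema.
{B, D, Q}⁺: Q→FM adds F, M; BDF→KM adds K; K→DLQ adds L → {B, D, F, K, L, M, Q}. Minimal: {D, Q}⁺ = {D, F, M, Q}; {B, Q}⁺ = {B, F, M, Q}; {B, D}⁺ = {B, D} — none reach the full schema.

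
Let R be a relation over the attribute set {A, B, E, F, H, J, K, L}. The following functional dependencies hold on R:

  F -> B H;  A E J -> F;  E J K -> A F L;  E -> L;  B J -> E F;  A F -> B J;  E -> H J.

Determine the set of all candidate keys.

EK, AFK, BJK, FJK

Attribute K never appears on the right-hand side of any dependency, so K must belong to every candidate key.
{K}⁺ = {K}, which is not all of the schema, so we must add further attributes.
{E, K}⁺: E→L adds L; E→HJ adds H, J; EJK→AFL adds A, F; AF→BJ adds B → {A, B, E, F, H, J, K, L}. Minimal: {K}⁺ = {K}; {E}⁺ = {E, H, J, L} — none reach the full schema.
{A, F, K}⁺: F→BH adds B, H; AF→BJ adds J; BJ→EF adds E; EJK→AFL adds L → {A, B, E, F, H, J, K, L}. Minimal: {F, K}⁺ = {B, F, H, K}; {A, K}⁺ = {A, K}; {A, F}⁺ = {A, B, E, F, H, J, L} — none reach the full schema.
{B, J, K}⁺: BJ→EF adds E, F; E→HJ adds H; EJK→AFL adds A, L → {A, B, E, F, H, J, K, L}. Minimal: {J, K}⁺ = {J, K}; {B, K}⁺ = {B, K}; {B, J}⁺ = {B, E, F, H, J, L} — none reach the full schema.
{F, J, K}⁺: F→BH adds B, H; BJ→EF adds E; EJK→AFL adds A, L → {A, B, E, F, H, J, K, L}. Minimal: {J, K}⁺ = {J, K}; {F, K}⁺ = {B, F, H, K}; {F, J}⁺ = {B, E, F, H, J, L} — none reach the full schema.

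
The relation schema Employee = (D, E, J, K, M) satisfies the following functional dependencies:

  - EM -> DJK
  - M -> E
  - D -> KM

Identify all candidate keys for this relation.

{D}, {M}

{D}⁺: D→KM adds K, M; M→E adds E; EM→DJK adds J → {D, E, J, K, M}.
{M}⁺: M→E adds E; EM→DJK adds D, J, K → {D, E, J, K, M}.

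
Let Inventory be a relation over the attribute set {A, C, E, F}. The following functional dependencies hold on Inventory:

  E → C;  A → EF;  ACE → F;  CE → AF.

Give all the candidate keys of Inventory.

{A}⁺: A→EF adds E, F; E→C adds C → {A, C, E, F}.
{E}⁺: E→C adds C; CE→AF adds A, F → {A, C, E, F}.

(A), (E)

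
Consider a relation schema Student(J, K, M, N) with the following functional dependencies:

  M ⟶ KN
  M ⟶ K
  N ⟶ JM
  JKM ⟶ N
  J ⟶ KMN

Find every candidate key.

J, M, N

{J}⁺: J→KMN adds K, M, N → {J, K, M, N}.
{M}⁺: M→KN adds K, N; N→JM adds J → {J, K, M, N}.
{N}⁺: N→JM adds J, M; J→KMN adds K → {J, K, M, N}.
Any other superkey contains one of these as a subset, so there are no further candidate keys.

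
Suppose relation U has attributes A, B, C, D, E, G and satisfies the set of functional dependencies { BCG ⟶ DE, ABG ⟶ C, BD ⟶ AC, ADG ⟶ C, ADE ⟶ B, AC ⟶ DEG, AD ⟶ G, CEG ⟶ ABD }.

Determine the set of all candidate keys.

AC, AD, BD, ABG, BCG, CEG

{A, C}⁺: AC→DEG adds D, E, G; CEG→ABD adds B → {A, B, C, D, E, G}. Minimal: {C}⁺ = {C}; {A}⁺ = {A} — none reach the full schema.
{A, D}⁺: AD→G adds G; ADG→C adds C; AC→DEG adds E; CEG→ABD adds B → {A, B, C, D, E, G}. Minimal: {D}⁺ = {D}; {A}⁺ = {A} — none reach the full schema.
{B, D}⁺: BD→AC adds A, C; AC→DEG adds E, G → {A, B, C, D, E, G}. Minimal: {D}⁺ = {D}; {B}⁺ = {B} — none reach the full schema.
{A, B, G}⁺: ABG→C adds C; AC→DEG adds D, E → {A, B, C, D, E, G}. Minimal: {B, G}⁺ = {B, G}; {A, G}⁺ = {A, G}; {A, B}⁺ = {A, B} — none reach the full schema.
{B, C, G}⁺: BCG→DE adds D, E; BD→AC adds A → {A, B, C, D, E, G}. Minimal: {C, G}⁺ = {C, G}; {B, G}⁺ = {B, G}; {B, C}⁺ = {B, C} — none reach the full schema.
{C, E, G}⁺: CEG→ABD adds A, B, D → {A, B, C, D, E, G}. Minimal: {E, G}⁺ = {E, G}; {C, G}⁺ = {C, G}; {C, E}⁺ = {C, E} — none reach the full schema.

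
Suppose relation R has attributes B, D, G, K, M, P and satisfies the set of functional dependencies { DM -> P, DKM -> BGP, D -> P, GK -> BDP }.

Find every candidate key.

Attributes K, M never appear on any right-hand side, so every candidate key must contain {K, M}.
{K, M}⁺ = {K, M}, which is not all of the schema, so we must add further attributes.
{D, K, M}⁺: DM→P adds P; DKM→BGP adds B, G → {B, D, G, K, M, P}. Minimal: {K, M}⁺ = {K, M}; {D, M}⁺ = {D, M, P}; {D, K}⁺ = {D, K, P} — none reach the full schema.
{G, K, M}⁺: GK→BDP adds B, D, P → {B, D, G, K, M, P}. Minimal: {K, M}⁺ = {K, M}; {G, M}⁺ = {G, M}; {G, K}⁺ = {B, D, G, K, P} — none reach the full schema.
Any other superkey contains one of these as a subset, so there are no further candidate keys.

{D, K, M}; {G, K, M}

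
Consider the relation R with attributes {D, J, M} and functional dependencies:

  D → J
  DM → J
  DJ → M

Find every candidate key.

Attribute D never appears on the right-hand side of any dependency, so D must belong to every candidate key.
{D}⁺ = {D, J, M}, which is all of the schema, so {D} is the only candidate key.

{D}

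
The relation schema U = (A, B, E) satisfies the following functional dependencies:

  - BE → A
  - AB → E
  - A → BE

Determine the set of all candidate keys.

{A}⁺: A→BE adds B, E → {A, B, E}.
{B, E}⁺: BE→A adds A → {A, B, E}. Minimal: {E}⁺ = {E}; {B}⁺ = {B} — none reach the full schema.
Any other superkey contains one of these as a subset, so there are no further candidate keys.

{A}; {B, E}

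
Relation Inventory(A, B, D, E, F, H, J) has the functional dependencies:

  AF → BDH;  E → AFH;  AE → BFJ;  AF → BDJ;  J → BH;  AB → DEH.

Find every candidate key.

{E}⁺: E→AFH adds A, F, H; AE→BFJ adds B, J; AF→BDJ adds D → {A, B, D, E, F, H, J}.
{A, B}⁺: AB→DEH adds D, E, H; E→AFH adds F; AE→BFJ adds J → {A, B, D, E, F, H, J}. Minimal: {B}⁺ = {B}; {A}⁺ = {A} — none reach the full schema.
{A, F}⁺: AF→BDH adds B, D, H; AF→BDJ adds J; AB→DEH adds E → {A, B, D, E, F, H, J}. Minimal: {F}⁺ = {F}; {A}⁺ = {A} — none reach the full schema.
{A, J}⁺: J→BH adds B, H; AB→DEH adds D, E; E→AFH adds F → {A, B, D, E, F, H, J}. Minimal: {J}⁺ = {B, H, J}; {A}⁺ = {A} — none reach the full schema.
Any other superkey contains one of these as a subset, so there are no further candidate keys.

{E}, {A, B}, {A, F}, {A, J}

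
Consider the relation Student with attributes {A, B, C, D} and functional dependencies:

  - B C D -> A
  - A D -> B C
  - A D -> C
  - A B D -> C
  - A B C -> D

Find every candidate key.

AD; ABC; BCD

{A, D}⁺: AD→BC adds B, C → {A, B, C, D}. Minimal: {D}⁺ = {D}; {A}⁺ = {A} — none reach the full schema.
{A, B, C}⁺: ABC→D adds D → {A, B, C, D}. Minimal: {B, C}⁺ = {B, C}; {A, C}⁺ = {A, C}; {A, B}⁺ = {A, B} — none reach the full schema.
{B, C, D}⁺: BCD→A adds A → {A, B, C, D}. Minimal: {C, D}⁺ = {C, D}; {B, D}⁺ = {B, D}; {B, C}⁺ = {B, C} — none reach the full schema.
Any other superkey contains one of these as a subset, so there are no further candidate keys.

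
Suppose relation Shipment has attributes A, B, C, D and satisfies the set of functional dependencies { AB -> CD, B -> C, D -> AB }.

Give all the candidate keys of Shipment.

{D}⁺: D→AB adds A, B; AB→CD adds C → {A, B, C, D}.
{A, B}⁺: AB→CD adds C, D → {A, B, C, D}. Minimal: {B}⁺ = {B, C}; {A}⁺ = {A} — none reach the full schema.
Any other superkey contains one of these as a subset, so there are no further candidate keys.

{D}, {A, B}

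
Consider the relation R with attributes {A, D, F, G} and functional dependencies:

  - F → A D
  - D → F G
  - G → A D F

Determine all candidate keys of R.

{D}⁺: D→FG adds F, G; G→ADF adds A → {A, D, F, G}.
{F}⁺: F→AD adds A, D; D→FG adds G → {A, D, F, G}.
{G}⁺: G→ADF adds A, D, F → {A, D, F, G}.

D, F, G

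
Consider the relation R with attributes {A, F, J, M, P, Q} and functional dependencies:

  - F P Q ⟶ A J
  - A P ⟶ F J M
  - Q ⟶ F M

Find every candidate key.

{P, Q}

Attributes P, Q never appear on any right-hand side, so every candidate key must contain {P, Q}.
{P, Q}⁺ = {A, F, J, M, P, Q}, which is all of the schema, so {P, Q} is the only candidate key.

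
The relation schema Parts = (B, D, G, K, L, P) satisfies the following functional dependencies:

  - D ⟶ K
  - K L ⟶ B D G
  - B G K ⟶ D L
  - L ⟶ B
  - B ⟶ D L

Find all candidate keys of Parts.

BP; LP

Attribute P never appears on the right-hand side of any dependency, so P must belong to every candidate key.
{P}⁺ = {P}, which is not all of the schema, so we must add further attributes.
{B, P}⁺: B→DL adds D, L; D→K adds K; KL→BDG adds G → {B, D, G, K, L, P}. Minimal: {P}⁺ = {P}; {B}⁺ = {B, D, G, K, L} — none reach the full schema.
{L, P}⁺: L→B adds B; B→DL adds D; D→K adds K; KL→BDG adds G → {B, D, G, K, L, P}. Minimal: {P}⁺ = {P}; {L}⁺ = {B, D, G, K, L} — none reach the full schema.
Any other superkey contains one of these as a subset, so there are no further candidate keys.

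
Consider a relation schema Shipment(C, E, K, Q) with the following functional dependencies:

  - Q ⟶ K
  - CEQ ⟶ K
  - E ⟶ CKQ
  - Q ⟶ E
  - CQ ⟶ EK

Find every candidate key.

{E}⁺: E→CKQ adds C, K, Q → {C, E, K, Q}.
{Q}⁺: Q→K adds K; Q→E adds E; E→CKQ adds C → {C, E, K, Q}.
Any other superkey contains one of these as a subset, so there are no further candidate keys.

{E}, {Q}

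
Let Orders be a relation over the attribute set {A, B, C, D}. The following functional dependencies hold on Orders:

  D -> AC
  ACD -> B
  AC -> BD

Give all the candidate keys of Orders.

{D}⁺: D→AC adds A, C; ACD→B adds B → {A, B, C, D}.
{A, C}⁺: AC→BD adds B, D → {A, B, C, D}. Minimal: {C}⁺ = {C}; {A}⁺ = {A} — none reach the full schema.

{D}, {A, C}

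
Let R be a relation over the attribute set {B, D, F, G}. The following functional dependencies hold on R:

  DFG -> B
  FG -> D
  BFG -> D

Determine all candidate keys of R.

{F, G}

Attributes F, G never appear on any right-hand side, so every candidate key must contain {F, G}.
{F, G}⁺ = {B, D, F, G}, which is all of the schema, so {F, G} is the only candidate key.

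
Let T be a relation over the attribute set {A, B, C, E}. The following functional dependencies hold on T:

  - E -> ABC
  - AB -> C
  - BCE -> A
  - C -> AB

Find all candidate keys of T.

{E}

Attribute E never appears on the right-hand side of any dependency, so E must belong to every candidate key.
{E}⁺ = {A, B, C, E}, which is all of the schema, so {E} is the only candidate key.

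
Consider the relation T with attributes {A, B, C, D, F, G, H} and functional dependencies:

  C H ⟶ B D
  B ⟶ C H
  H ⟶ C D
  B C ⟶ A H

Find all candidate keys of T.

Attributes F, G never appear on any right-hand side, so every candidate key must contain {F, G}.
{F, G}⁺ = {F, G}, which is not all of the schema, so we must add further attributes.
{B, F, G}⁺: B→CH adds C, H; H→CD adds D; BC→AH adds A → {A, B, C, D, F, G, H}. Minimal: {F, G}⁺ = {F, G}; {B, G}⁺ = {A, B, C, D, G, H}; {B, F}⁺ = {A, B, C, D, F, H} — none reach the full schema.
{F, G, H}⁺: H→CD adds C, D; CH→BD adds B; BC→AH adds A → {A, B, C, D, F, G, H}. Minimal: {G, H}⁺ = {A, B, C, D, G, H}; {F, H}⁺ = {A, B, C, D, F, H}; {F, G}⁺ = {F, G} — none reach the full schema.

BFG, FGH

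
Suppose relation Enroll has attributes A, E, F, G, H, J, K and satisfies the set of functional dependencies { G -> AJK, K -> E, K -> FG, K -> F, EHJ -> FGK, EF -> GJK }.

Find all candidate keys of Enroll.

(G, H); (H, K); (E, F, H); (E, H, J)

Attribute H never appears on the right-hand side of any dependency, so H must belong to every candidate key.
{H}⁺ = {H}, which is not all of the schema, so we must add further attributes.
{G, H}⁺: G→AJK adds A, J, K; K→E adds E; K→FG adds F → {A, E, F, G, H, J, K}.
{H, K}⁺: K→E adds E; K→FG adds F, G; EF→GJK adds J; G→AJK adds A → {A, E, F, G, H, J, K}.
{E, F, H}⁺: EF→GJK adds G, J, K; G→AJK adds A → {A, E, F, G, H, J, K}.
{E, H, J}⁺: EHJ→FGK adds F, G, K; G→AJK adds A → {A, E, F, G, H, J, K}.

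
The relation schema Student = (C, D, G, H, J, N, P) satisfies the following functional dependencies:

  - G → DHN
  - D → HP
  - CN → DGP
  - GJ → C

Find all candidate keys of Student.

GJ; CJN

Attribute J never appears on the right-hand side of any dependency, so J must belong to every candidate key.
{J}⁺ = {J}, which is not all of the schema, so we must add further attributes.
{G, J}⁺: G→DHN adds D, H, N; D→HP adds P; GJ→C adds C → {C, D, G, H, J, N, P}. Minimal: {J}⁺ = {J}; {G}⁺ = {D, G, H, N, P} — none reach the full schema.
{C, J, N}⁺: CN→DGP adds D, G, P; G→DHN adds H → {C, D, G, H, J, N, P}. Minimal: {J, N}⁺ = {J, N}; {C, N}⁺ = {C, D, G, H, N, P}; {C, J}⁺ = {C, J} — none reach the full schema.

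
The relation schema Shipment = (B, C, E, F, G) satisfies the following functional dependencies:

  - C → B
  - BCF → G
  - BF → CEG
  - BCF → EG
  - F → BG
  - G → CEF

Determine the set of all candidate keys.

{F}⁺: F→BG adds B, G; G→CEF adds C, E → {B, C, E, F, G}.
{G}⁺: G→CEF adds C, E, F; C→B adds B → {B, C, E, F, G}.
Any other superkey contains one of these as a subset, so there are no further candidate keys.

F, G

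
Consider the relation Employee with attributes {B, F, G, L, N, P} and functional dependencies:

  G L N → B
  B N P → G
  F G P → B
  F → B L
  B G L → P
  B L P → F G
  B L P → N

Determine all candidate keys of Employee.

{F, G}, {F, P}, {B, G, L}, {B, L, P}, {G, L, N}

{F, G}⁺: F→BL adds B, L; BGL→P adds P; BLP→N adds N → {B, F, G, L, N, P}. Minimal: {G}⁺ = {G}; {F}⁺ = {B, F, L} — none reach the full schema.
{F, P}⁺: F→BL adds B, L; BLP→FG adds G; BLP→N adds N → {B, F, G, L, N, P}. Minimal: {P}⁺ = {P}; {F}⁺ = {B, F, L} — none reach the full schema.
{B, G, L}⁺: BGL→P adds P; BLP→FG adds F; BLP→N adds N → {B, F, G, L, N, P}. Minimal: {G, L}⁺ = {G, L}; {B, L}⁺ = {B, L}; {B, G}⁺ = {B, G} — none reach the full schema.
{B, L, P}⁺: BLP→FG adds F, G; BLP→N adds N → {B, F, G, L, N, P}. Minimal: {L, P}⁺ = {L, P}; {B, P}⁺ = {B, P}; {B, L}⁺ = {B, L} — none reach the full schema.
{G, L, N}⁺: GLN→B adds B; BGL→P adds P; BLP→FG adds F → {B, F, G, L, N, P}. Minimal: {L, N}⁺ = {L, N}; {G, N}⁺ = {G, N}; {G, L}⁺ = {G, L} — none reach the full schema.
Any other superkey contains one of these as a subset, so there are no further candidate keys.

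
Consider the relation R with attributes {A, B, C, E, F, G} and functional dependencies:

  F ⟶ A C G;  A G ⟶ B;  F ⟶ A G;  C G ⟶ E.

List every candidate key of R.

Attribute F never appears on the right-hand side of any dependency, so F must belong to every candidate key.
{F}⁺ = {A, B, C, E, F, G}, which is all of the schema, so {F} is the only candidate key.

F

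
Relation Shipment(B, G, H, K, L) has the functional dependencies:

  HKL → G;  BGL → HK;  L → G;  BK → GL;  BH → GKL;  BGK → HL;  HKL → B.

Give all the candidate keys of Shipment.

{B, H}⁺: BH→GKL adds G, K, L → {B, G, H, K, L}. Minimal: {H}⁺ = {H}; {B}⁺ = {B} — none reach the full schema.
{B, K}⁺: BK→GL adds G, L; BGK→HL adds H → {B, G, H, K, L}. Minimal: {K}⁺ = {K}; {B}⁺ = {B} — none reach the full schema.
{B, L}⁺: L→G adds G; BGL→HK adds H, K → {B, G, H, K, L}. Minimal: {L}⁺ = {G, L}; {B}⁺ = {B} — none reach the full schema.
{H, K, L}⁺: HKL→G adds G; HKL→B adds B → {B, G, H, K, L}. Minimal: {K, L}⁺ = {G, K, L}; {H, L}⁺ = {G, H, L}; {H, K}⁺ = {H, K} — none reach the full schema.
Any other superkey contains one of these as a subset, so there are no further candidate keys.

BH; BK; BL; HKL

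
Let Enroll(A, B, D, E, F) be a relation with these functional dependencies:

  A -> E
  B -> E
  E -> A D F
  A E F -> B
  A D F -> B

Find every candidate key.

{A}, {B}, {E}

{A}⁺: A→E adds E; E→ADF adds D, F; AEF→B adds B → {A, B, D, E, F}.
{B}⁺: B→E adds E; E→ADF adds A, D, F → {A, B, D, E, F}.
{E}⁺: E→ADF adds A, D, F; AEF→B adds B → {A, B, D, E, F}.
Any other superkey contains one of these as a subset, so there are no further candidate keys.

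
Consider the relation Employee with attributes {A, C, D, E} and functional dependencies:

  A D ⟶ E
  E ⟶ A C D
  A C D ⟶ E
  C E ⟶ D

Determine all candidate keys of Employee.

{E}⁺: E→ACD adds A, C, D → {A, C, D, E}.
{A, D}⁺: AD→E adds E; E→ACD adds C → {A, C, D, E}. Minimal: {D}⁺ = {D}; {A}⁺ = {A} — none reach the full schema.
Any other superkey contains one of these as a subset, so there are no further candidate keys.

{E}, {A, D}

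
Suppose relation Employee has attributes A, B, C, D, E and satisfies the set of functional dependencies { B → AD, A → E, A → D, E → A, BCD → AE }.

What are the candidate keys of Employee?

Attributes B, C never appear on any right-hand side, so every candidate key must contain {B, C}.
{B, C}⁺ = {A, B, C, D, E}, which is all of the schema, so {B, C} is the only candidate key.

{B, C}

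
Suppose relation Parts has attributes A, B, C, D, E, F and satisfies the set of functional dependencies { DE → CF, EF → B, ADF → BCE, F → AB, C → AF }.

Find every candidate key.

Attribute D never appears on the right-hand side of any dependency, so D must belong to every candidate key.
{D}⁺ = {D}, which is not all of the schema, so we must add further attributes.
{C, D}⁺: C→AF adds A, F; ADF→BCE adds B, E → {A, B, C, D, E, F}. Minimal: {D}⁺ = {D}; {C}⁺ = {A, B, C, F} — none reach the full schema.
{D, E}⁺: DE→CF adds C, F; EF→B adds B; F→AB adds A → {A, B, C, D, E, F}. Minimal: {E}⁺ = {E}; {D}⁺ = {D} — none reach the full schema.
{D, F}⁺: F→AB adds A, B; ADF→BCE adds C, E → {A, B, C, D, E, F}. Minimal: {F}⁺ = {A, B, F}; {D}⁺ = {D} — none reach the full schema.
Any other superkey contains one of these as a subset, so there are no further candidate keys.

(C, D); (D, E); (D, F)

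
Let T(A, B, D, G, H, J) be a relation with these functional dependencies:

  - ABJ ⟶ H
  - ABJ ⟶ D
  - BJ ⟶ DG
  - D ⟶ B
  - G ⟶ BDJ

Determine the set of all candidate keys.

(A, G); (A, B, J); (A, D, J)

{A, G}⁺: G→BDJ adds B, D, J; ABJ→H adds H → {A, B, D, G, H, J}. Minimal: {G}⁺ = {B, D, G, J}; {A}⁺ = {A} — none reach the full schema.
{A, B, J}⁺: ABJ→H adds H; ABJ→D adds D; BJ→DG adds G → {A, B, D, G, H, J}. Minimal: {B, J}⁺ = {B, D, G, J}; {A, J}⁺ = {A, J}; {A, B}⁺ = {A, B} — none reach the full schema.
{A, D, J}⁺: D→B adds B; ABJ→H adds H; BJ→DG adds G → {A, B, D, G, H, J}. Minimal: {D, J}⁺ = {B, D, G, J}; {A, J}⁺ = {A, J}; {A, D}⁺ = {A, B, D} — none reach the full schema.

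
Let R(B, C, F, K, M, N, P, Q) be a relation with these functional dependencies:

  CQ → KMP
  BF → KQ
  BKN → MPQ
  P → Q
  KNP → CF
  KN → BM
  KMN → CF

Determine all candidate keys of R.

{K, N}, {B, F, N}, {C, N, P}, {C, N, Q}

{K, N}⁺: KN→BM adds B, M; KMN→CF adds C, F; BF→KQ adds Q; BKN→MPQ adds P → {B, C, F, K, M, N, P, Q}. Minimal: {N}⁺ = {N}; {K}⁺ = {K} — none reach the full schema.
{B, F, N}⁺: BF→KQ adds K, Q; BKN→MPQ adds M, P; KNP→CF adds C → {B, C, F, K, M, N, P, Q}. Minimal: {F, N}⁺ = {F, N}; {B, N}⁺ = {B, N}; {B, F}⁺ = {B, F, K, Q} — none reach the full schema.
{C, N, P}⁺: P→Q adds Q; CQ→KMP adds K, M; KNP→CF adds F; KN→BM adds B → {B, C, F, K, M, N, P, Q}. Minimal: {N, P}⁺ = {N, P, Q}; {C, P}⁺ = {C, K, M, P, Q}; {C, N}⁺ = {C, N} — none reach the full schema.
{C, N, Q}⁺: CQ→KMP adds K, M, P; KNP→CF adds F; KN→BM adds B → {B, C, F, K, M, N, P, Q}. Minimal: {N, Q}⁺ = {N, Q}; {C, Q}⁺ = {C, K, M, P, Q}; {C, N}⁺ = {C, N} — none reach the full schema.
Any other superkey contains one of these as a subset, so there are no further candidate keys.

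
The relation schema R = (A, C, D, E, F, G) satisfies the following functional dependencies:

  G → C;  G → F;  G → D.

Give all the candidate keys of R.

Attributes A, E, G never appear on any right-hand side, so every candidate key must contain {A, E, G}.
{A, E, G}⁺ = {A, C, D, E, F, G}, which is all of the schema, so {A, E, G} is the only candidate key.

{A, E, G}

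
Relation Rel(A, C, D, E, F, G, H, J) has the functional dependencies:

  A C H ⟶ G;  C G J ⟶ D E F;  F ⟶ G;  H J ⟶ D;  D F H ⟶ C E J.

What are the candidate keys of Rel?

(A, C, H, J); (A, D, F, H); (A, F, H, J)

Attributes A, H never appear on any right-hand side, so every candidate key must contain {A, H}.
{A, H}⁺ = {A, H}, which is not all of the schema, so we must add further attributes.
{A, C, H, J}⁺: ACH→G adds G; CGJ→DEF adds D, E, F → {A, C, D, E, F, G, H, J}.
{A, D, F, H}⁺: F→G adds G; DFH→CEJ adds C, E, J → {A, C, D, E, F, G, H, J}.
{A, F, H, J}⁺: F→G adds G; HJ→D adds D; DFH→CEJ adds C, E → {A, C, D, E, F, G, H, J}.
Any other superkey contains one of these as a subset, so there are no further candidate keys.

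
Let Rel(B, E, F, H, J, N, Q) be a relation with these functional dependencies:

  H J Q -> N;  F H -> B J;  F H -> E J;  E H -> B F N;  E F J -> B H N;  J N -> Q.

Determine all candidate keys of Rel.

{E, H}⁺: EH→BFN adds B, F, N; FH→BJ adds J; JN→Q adds Q → {B, E, F, H, J, N, Q}. Minimal: {H}⁺ = {H}; {E}⁺ = {E} — none reach the full schema.
{F, H}⁺: FH→BJ adds B, J; FH→EJ adds E; EH→BFN adds N; JN→Q adds Q → {B, E, F, H, J, N, Q}. Minimal: {H}⁺ = {H}; {F}⁺ = {F} — none reach the full schema.
{E, F, J}⁺: EFJ→BHN adds B, H, N; JN→Q adds Q → {B, E, F, H, J, N, Q}. Minimal: {F, J}⁺ = {F, J}; {E, J}⁺ = {E, J}; {E, F}⁺ = {E, F} — none reach the full schema.
Any other superkey contains one of these as a subset, so there are no further candidate keys.

EH, FH, EFJ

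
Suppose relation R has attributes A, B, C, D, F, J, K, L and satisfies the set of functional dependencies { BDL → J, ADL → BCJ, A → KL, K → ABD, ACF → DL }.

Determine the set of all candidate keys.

Attribute F never appears on the right-hand side of any dependency, so F must belong to every candidate key.
{F}⁺ = {F}, which is not all of the schema, so we must add further attributes.
{A, F}⁺: A→KL adds K, L; K→ABD adds B, D; BDL→J adds J; ADL→BCJ adds C → {A, B, C, D, F, J, K, L}. Minimal: {F}⁺ = {F}; {A}⁺ = {A, B, C, D, J, K, L} — none reach the full schema.
{F, K}⁺: K→ABD adds A, B, D; A→KL adds L; BDL→J adds J; ADL→BCJ adds C → {A, B, C, D, F, J, K, L}. Minimal: {K}⁺ = {A, B, C, D, J, K, L}; {F}⁺ = {F} — none reach the full schema.
Any other superkey contains one of these as a subset, so there are no further candidate keys.

(A, F); (F, K)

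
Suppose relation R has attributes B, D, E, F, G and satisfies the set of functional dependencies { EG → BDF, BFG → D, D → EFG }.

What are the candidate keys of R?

{D}; {E, G}; {B, F, G}

{D}⁺: D→EFG adds E, F, G; EG→BDF adds B → {B, D, E, F, G}.
{E, G}⁺: EG→BDF adds B, D, F → {B, D, E, F, G}.
{B, F, G}⁺: BFG→D adds D; D→EFG adds E → {B, D, E, F, G}.
Any other superkey contains one of these as a subset, so there are no further candidate keys.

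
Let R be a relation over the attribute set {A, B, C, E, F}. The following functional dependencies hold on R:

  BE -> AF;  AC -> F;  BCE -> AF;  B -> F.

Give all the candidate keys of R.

{B, C, E}

Attributes B, C, E never appear on any right-hand side, so every candidate key must contain {B, C, E}.
{B, C, E}⁺ = {A, B, C, E, F}, which is all of the schema, so {B, C, E} is the only candidate key.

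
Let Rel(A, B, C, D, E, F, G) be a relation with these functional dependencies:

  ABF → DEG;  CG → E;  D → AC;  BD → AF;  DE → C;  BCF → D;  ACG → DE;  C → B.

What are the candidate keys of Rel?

{D}⁺: D→AC adds A, C; C→B adds B; BD→AF adds F; ABF→DEG adds E, G → {A, B, C, D, E, F, G}.
{C, F}⁺: C→B adds B; BCF→D adds D; D→AC adds A; ABF→DEG adds E, G → {A, B, C, D, E, F, G}.
{A, B, F}⁺: ABF→DEG adds D, E, G; D→AC adds C → {A, B, C, D, E, F, G}.
{A, C, G}⁺: CG→E adds E; ACG→DE adds D; C→B adds B; BD→AF adds F → {A, B, C, D, E, F, G}.
Any other superkey contains one of these as a subset, so there are no further candidate keys.

{D}, {C, F}, {A, B, F}, {A, C, G}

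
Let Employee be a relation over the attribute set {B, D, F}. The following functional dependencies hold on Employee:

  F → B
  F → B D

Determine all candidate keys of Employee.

F

{F}⁺: F→B adds B; F→BD adds D → {B, D, F}.
No other minimal superkey exists.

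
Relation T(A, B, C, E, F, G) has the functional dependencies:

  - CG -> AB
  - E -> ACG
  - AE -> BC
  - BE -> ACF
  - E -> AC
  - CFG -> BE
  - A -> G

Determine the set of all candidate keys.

{E}, {A, C, F}, {C, F, G}

{E}⁺: E→ACG adds A, C, G; AE→BC adds B; BE→ACF adds F → {A, B, C, E, F, G}.
{A, C, F}⁺: A→G adds G; CG→AB adds B; CFG→BE adds E → {A, B, C, E, F, G}. Minimal: {C, F}⁺ = {C, F}; {A, F}⁺ = {A, F, G}; {A, C}⁺ = {A, B, C, G} — none reach the full schema.
{C, F, G}⁺: CG→AB adds A, B; CFG→BE adds E → {A, B, C, E, F, G}. Minimal: {F, G}⁺ = {F, G}; {C, G}⁺ = {A, B, C, G}; {C, F}⁺ = {C, F} — none reach the full schema.
Any other superkey contains one of these as a subset, so there are no further candidate keys.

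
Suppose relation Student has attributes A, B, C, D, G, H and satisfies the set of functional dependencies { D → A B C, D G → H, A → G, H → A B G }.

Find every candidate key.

{D}⁺: D→ABC adds A, B, C; A→G adds G; DG→H adds H → {A, B, C, D, G, H}.
No other minimal superkey exists.

(D)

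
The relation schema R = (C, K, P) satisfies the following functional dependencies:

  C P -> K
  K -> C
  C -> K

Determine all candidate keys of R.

(C, P), (K, P)

Attribute P never appears on the right-hand side of any dependency, so P must belong to every candidate key.
{P}⁺ = {P}, which is not all of the schema, so we must add further attributes.
{C, P}⁺: CP→K adds K → {C, K, P}.
{K, P}⁺: K→C adds C → {C, K, P}.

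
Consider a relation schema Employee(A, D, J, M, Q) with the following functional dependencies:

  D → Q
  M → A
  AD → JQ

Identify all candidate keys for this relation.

{D, M}

Attributes D, M never appear on any right-hand side, so every candidate key must contain {D, M}.
{D, M}⁺ = {A, D, J, M, Q}, which is all of the schema, so {D, M} is the only candidate key.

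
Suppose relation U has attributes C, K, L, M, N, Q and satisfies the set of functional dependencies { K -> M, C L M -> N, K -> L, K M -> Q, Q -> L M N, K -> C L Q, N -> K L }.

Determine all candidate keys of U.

K; N; Q; CLM

{K}⁺: K→M adds M; K→L adds L; KM→Q adds Q; Q→LMN adds N; K→CLQ adds C → {C, K, L, M, N, Q}.
{N}⁺: N→KL adds K, L; K→M adds M; KM→Q adds Q; K→CLQ adds C → {C, K, L, M, N, Q}.
{Q}⁺: Q→LMN adds L, M, N; N→KL adds K; K→CLQ adds C → {C, K, L, M, N, Q}.
{C, L, M}⁺: CLM→N adds N; N→KL adds K; KM→Q adds Q → {C, K, L, M, N, Q}. Minimal: {L, M}⁺ = {L, M}; {C, M}⁺ = {C, M}; {C, L}⁺ = {C, L} — none reach the full schema.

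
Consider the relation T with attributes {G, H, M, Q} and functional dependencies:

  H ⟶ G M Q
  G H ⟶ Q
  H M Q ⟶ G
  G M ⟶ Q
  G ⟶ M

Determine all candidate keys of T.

(H)

Attribute H never appears on the right-hand side of any dependency, so H must belong to every candidate key.
{H}⁺ = {G, H, M, Q}, which is all of the schema, so {H} is the only candidate key.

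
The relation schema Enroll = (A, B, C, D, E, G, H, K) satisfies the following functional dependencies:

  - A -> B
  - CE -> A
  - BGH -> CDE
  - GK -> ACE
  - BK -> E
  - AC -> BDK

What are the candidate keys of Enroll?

{A, G, H}, {B, G, H}, {G, H, K}, {C, E, G, H}

{A, G, H}⁺: A→B adds B; BGH→CDE adds C, D, E; AC→BDK adds K → {A, B, C, D, E, G, H, K}. Minimal: {G, H}⁺ = {G, H}; {A, H}⁺ = {A, B, H}; {A, G}⁺ = {A, B, G} — none reach the full schema.
{B, G, H}⁺: BGH→CDE adds C, D, E; CE→A adds A; AC→BDK adds K → {A, B, C, D, E, G, H, K}. Minimal: {G, H}⁺ = {G, H}; {B, H}⁺ = {B, H}; {B, G}⁺ = {B, G} — none reach the full schema.
{G, H, K}⁺: GK→ACE adds A, C, E; AC→BDK adds B, D → {A, B, C, D, E, G, H, K}. Minimal: {H, K}⁺ = {H, K}; {G, K}⁺ = {A, B, C, D, E, G, K}; {G, H}⁺ = {G, H} — none reach the full schema.
{C, E, G, H}⁺: CE→A adds A; AC→BDK adds B, D, K → {A, B, C, D, E, G, H, K}. Minimal: {E, G, H}⁺ = {E, G, H}; {C, G, H}⁺ = {C, G, H}; {C, E, H}⁺ = {A, B, C, D, E, H, K}; … — none reach the full schema.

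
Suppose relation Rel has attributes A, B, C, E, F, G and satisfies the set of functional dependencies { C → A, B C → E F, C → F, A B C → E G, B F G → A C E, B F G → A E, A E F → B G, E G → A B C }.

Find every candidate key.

{B, C}⁺: C→A adds A; BC→EF adds E, F; ABC→EG adds G → {A, B, C, E, F, G}. Minimal: {C}⁺ = {A, C, F}; {B}⁺ = {B} — none reach the full schema.
{C, E}⁺: C→A adds A; C→F adds F; AEF→BG adds B, G → {A, B, C, E, F, G}. Minimal: {E}⁺ = {E}; {C}⁺ = {A, C, F} — none reach the full schema.
{E, G}⁺: EG→ABC adds A, B, C; BC→EF adds F → {A, B, C, E, F, G}. Minimal: {G}⁺ = {G}; {E}⁺ = {E} — none reach the full schema.
{A, E, F}⁺: AEF→BG adds B, G; EG→ABC adds C → {A, B, C, E, F, G}. Minimal: {E, F}⁺ = {E, F}; {A, F}⁺ = {A, F}; {A, E}⁺ = {A, E} — none reach the full schema.
{B, F, G}⁺: BFG→ACE adds A, C, E → {A, B, C, E, F, G}. Minimal: {F, G}⁺ = {F, G}; {B, G}⁺ = {B, G}; {B, F}⁺ = {B, F} — none reach the full schema.
Any other superkey contains one of these as a subset, so there are no further candidate keys.

{B, C}, {C, E}, {E, G}, {A, E, F}, {B, F, G}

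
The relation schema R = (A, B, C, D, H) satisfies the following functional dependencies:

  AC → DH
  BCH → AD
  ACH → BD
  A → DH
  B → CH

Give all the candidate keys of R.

{B}⁺: B→CH adds C, H; BCH→AD adds A, D → {A, B, C, D, H}.
{A, C}⁺: AC→DH adds D, H; ACH→BD adds B → {A, B, C, D, H}.
Any other superkey contains one of these as a subset, so there are no further candidate keys.

{B}; {A, C}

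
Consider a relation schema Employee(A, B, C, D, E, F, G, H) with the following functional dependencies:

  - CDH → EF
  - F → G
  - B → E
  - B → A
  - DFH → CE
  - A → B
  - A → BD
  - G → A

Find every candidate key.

FH, ACH, BCH, CDH, CGH

Attribute H never appears on the right-hand side of any dependency, so H must belong to every candidate key.
{H}⁺ = {H}, which is not all of the schema, so we must add further attributes.
{F, H}⁺: F→G adds G; G→A adds A; A→B adds B; A→BD adds D; B→E adds E; DFH→CE adds C → {A, B, C, D, E, F, G, H}. Minimal: {H}⁺ = {H}; {F}⁺ = {A, B, D, E, F, G} — none reach the full schema.
{A, C, H}⁺: A→B adds B; A→BD adds D; CDH→EF adds E, F; F→G adds G → {A, B, C, D, E, F, G, H}. Minimal: {C, H}⁺ = {C, H}; {A, H}⁺ = {A, B, D, E, H}; {A, C}⁺ = {A, B, C, D, E} — none reach the full schema.
{B, C, H}⁺: B→E adds E; B→A adds A; A→BD adds D; CDH→EF adds F; F→G adds G → {A, B, C, D, E, F, G, H}. Minimal: {C, H}⁺ = {C, H}; {B, H}⁺ = {A, B, D, E, H}; {B, C}⁺ = {A, B, C, D, E} — none reach the full schema.
{C, D, H}⁺: CDH→EF adds E, F; F→G adds G; G→A adds A; A→B adds B → {A, B, C, D, E, F, G, H}. Minimal: {D, H}⁺ = {D, H}; {C, H}⁺ = {C, H}; {C, D}⁺ = {C, D} — none reach the full schema.
{C, G, H}⁺: G→A adds A; A→B adds B; A→BD adds D; CDH→EF adds E, F → {A, B, C, D, E, F, G, H}. Minimal: {G, H}⁺ = {A, B, D, E, G, H}; {C, H}⁺ = {C, H}; {C, G}⁺ = {A, B, C, D, E, G} — none reach the full schema.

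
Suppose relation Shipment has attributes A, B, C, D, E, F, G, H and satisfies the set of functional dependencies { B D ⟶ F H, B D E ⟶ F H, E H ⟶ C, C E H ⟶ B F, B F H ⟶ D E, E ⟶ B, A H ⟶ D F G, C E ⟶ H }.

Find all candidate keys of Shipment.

Attribute A never appears on the right-hand side of any dependency, so A must belong to every candidate key.
{A}⁺ = {A}, which is not all of the schema, so we must add further attributes.
{A, B, D}⁺: BD→FH adds F, H; BFH→DE adds E; AH→DFG adds G; EH→C adds C → {A, B, C, D, E, F, G, H}. Minimal: {B, D}⁺ = {B, C, D, E, F, H}; {A, D}⁺ = {A, D}; {A, B}⁺ = {A, B} — none reach the full schema.
{A, B, H}⁺: AH→DFG adds D, F, G; BFH→DE adds E; EH→C adds C → {A, B, C, D, E, F, G, H}. Minimal: {B, H}⁺ = {B, H}; {A, H}⁺ = {A, D, F, G, H}; {A, B}⁺ = {A, B} — none reach the full schema.
{A, C, E}⁺: E→B adds B; CE→H adds H; CEH→BF adds F; BFH→DE adds D; AH→DFG adds G → {A, B, C, D, E, F, G, H}. Minimal: {C, E}⁺ = {B, C, D, E, F, H}; {A, E}⁺ = {A, B, E}; {A, C}⁺ = {A, C} — none reach the full schema.
{A, D, E}⁺: E→B adds B; BD→FH adds F, H; EH→C adds C; AH→DFG adds G → {A, B, C, D, E, F, G, H}. Minimal: {D, E}⁺ = {B, C, D, E, F, H}; {A, E}⁺ = {A, B, E}; {A, D}⁺ = {A, D} — none reach the full schema.
{A, E, H}⁺: EH→C adds C; CEH→BF adds B, F; BFH→DE adds D; AH→DFG adds G → {A, B, C, D, E, F, G, H}. Minimal: {E, H}⁺ = {B, C, D, E, F, H}; {A, H}⁺ = {A, D, F, G, H}; {A, E}⁺ = {A, B, E} — none reach the full schema.
Any other superkey contains one of these as a subset, so there are no further candidate keys.

(A, B, D), (A, B, H), (A, C, E), (A, D, E), (A, E, H)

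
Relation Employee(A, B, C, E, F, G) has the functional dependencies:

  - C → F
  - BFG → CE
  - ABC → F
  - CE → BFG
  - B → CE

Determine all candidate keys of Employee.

{A, B}⁺: B→CE adds C, E; C→F adds F; CE→BFG adds G → {A, B, C, E, F, G}.
{A, C, E}⁺: C→F adds F; CE→BFG adds B, G → {A, B, C, E, F, G}.

{A, B}, {A, C, E}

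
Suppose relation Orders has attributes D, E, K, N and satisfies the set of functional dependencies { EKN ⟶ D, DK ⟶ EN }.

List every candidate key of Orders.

{D, K}; {E, K, N}

{D, K}⁺: DK→EN adds E, N → {D, E, K, N}. Minimal: {K}⁺ = {K}; {D}⁺ = {D} — none reach the full schema.
{E, K, N}⁺: EKN→D adds D → {D, E, K, N}. Minimal: {K, N}⁺ = {K, N}; {E, N}⁺ = {E, N}; {E, K}⁺ = {E, K} — none reach the full schema.
Any other superkey contains one of these as a subset, so there are no further candidate keys.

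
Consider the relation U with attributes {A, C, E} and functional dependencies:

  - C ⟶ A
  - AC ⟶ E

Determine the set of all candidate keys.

{C}

Attribute C never appears on the right-hand side of any dependency, so C must belong to every candidate key.
{C}⁺ = {A, C, E}, which is all of the schema, so {C} is the only candidate key.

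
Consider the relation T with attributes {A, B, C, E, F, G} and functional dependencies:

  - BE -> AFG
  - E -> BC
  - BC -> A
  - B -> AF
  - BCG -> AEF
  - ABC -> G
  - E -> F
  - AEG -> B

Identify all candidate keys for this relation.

{E}⁺: E→BC adds B, C; BC→A adds A; B→AF adds F; ABC→G adds G → {A, B, C, E, F, G}.
{B, C}⁺: BC→A adds A; B→AF adds F; ABC→G adds G; BCG→AEF adds E → {A, B, C, E, F, G}.
Any other superkey contains one of these as a subset, so there are no further candidate keys.

{E}, {B, C}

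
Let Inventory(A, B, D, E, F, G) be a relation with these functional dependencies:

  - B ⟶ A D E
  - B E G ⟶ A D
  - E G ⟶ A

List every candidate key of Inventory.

Attributes B, F, G never appear on any right-hand side, so every candidate key must contain {B, F, G}.
{B, F, G}⁺ = {A, B, D, E, F, G}, which is all of the schema, so {B, F, G} is the only candidate key.

{B, F, G}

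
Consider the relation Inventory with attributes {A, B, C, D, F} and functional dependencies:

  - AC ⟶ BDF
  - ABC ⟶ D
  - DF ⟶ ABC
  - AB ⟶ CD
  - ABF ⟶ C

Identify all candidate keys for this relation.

{A, B}⁺: AB→CD adds C, D; AC→BDF adds F → {A, B, C, D, F}.
{A, C}⁺: AC→BDF adds B, D, F → {A, B, C, D, F}.
{D, F}⁺: DF→ABC adds A, B, C → {A, B, C, D, F}.
Any other superkey contains one of these as a subset, so there are no further candidate keys.

AB, AC, DF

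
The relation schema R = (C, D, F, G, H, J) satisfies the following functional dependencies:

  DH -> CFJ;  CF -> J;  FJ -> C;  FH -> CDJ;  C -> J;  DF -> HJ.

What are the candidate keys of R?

(D, F, G); (D, G, H); (F, G, H)

{D, F, G}⁺: DF→HJ adds H, J; DH→CFJ adds C → {C, D, F, G, H, J}. Minimal: {F, G}⁺ = {F, G}; {D, G}⁺ = {D, G}; {D, F}⁺ = {C, D, F, H, J} — none reach the full schema.
{D, G, H}⁺: DH→CFJ adds C, F, J → {C, D, F, G, H, J}. Minimal: {G, H}⁺ = {G, H}; {D, H}⁺ = {C, D, F, H, J}; {D, G}⁺ = {D, G} — none reach the full schema.
{F, G, H}⁺: FH→CDJ adds C, D, J → {C, D, F, G, H, J}. Minimal: {G, H}⁺ = {G, H}; {F, H}⁺ = {C, D, F, H, J}; {F, G}⁺ = {F, G} — none reach the full schema.
Any other superkey contains one of these as a subset, so there are no further candidate keys.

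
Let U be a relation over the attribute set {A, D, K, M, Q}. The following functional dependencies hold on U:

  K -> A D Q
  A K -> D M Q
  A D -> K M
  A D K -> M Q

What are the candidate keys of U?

{K}⁺: K→ADQ adds A, D, Q; AK→DMQ adds M → {A, D, K, M, Q}.
{A, D}⁺: AD→KM adds K, M; ADK→MQ adds Q → {A, D, K, M, Q}. Minimal: {D}⁺ = {D}; {A}⁺ = {A} — none reach the full schema.
Any other superkey contains one of these as a subset, so there are no further candidate keys.

{K}; {A, D}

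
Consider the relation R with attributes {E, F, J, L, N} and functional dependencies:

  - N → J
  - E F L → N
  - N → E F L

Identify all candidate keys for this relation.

{N}⁺: N→J adds J; N→EFL adds E, F, L → {E, F, J, L, N}.
{E, F, L}⁺: EFL→N adds N; N→J adds J → {E, F, J, L, N}.

N; EFL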